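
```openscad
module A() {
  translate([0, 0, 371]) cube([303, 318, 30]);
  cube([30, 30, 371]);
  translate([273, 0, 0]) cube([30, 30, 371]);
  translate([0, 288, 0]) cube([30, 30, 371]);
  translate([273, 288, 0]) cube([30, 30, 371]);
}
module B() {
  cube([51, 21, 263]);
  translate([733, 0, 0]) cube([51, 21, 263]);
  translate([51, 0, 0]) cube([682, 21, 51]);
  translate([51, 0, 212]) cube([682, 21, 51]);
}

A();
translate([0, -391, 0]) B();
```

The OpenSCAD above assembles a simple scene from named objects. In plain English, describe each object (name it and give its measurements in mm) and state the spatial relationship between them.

A is a four-legged stool. The seat is a 303×318×30 mm slab whose top surface is at z = 401 mm; four square legs, each 30×30 mm in cross-section, run from the floor (z = 0) to the underside of the seat, each flush with a corner of the seat.

B is a picture frame with a 682×161 mm rectangular opening (x by z) and a uniform 51 mm border on every side. Frame depth is 21 mm along y. It is built from two vertical stiles running the full outside height and two horizontal rails spanning the gap between the stiles.

The picture frame is on the floor beside the stool on its −y side.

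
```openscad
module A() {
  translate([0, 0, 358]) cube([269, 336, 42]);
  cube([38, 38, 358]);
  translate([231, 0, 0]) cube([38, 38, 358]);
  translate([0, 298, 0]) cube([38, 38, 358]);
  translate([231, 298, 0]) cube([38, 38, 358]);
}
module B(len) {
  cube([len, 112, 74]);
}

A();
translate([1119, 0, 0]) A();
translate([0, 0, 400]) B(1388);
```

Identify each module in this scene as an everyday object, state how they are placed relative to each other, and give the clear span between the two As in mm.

Second stool starts at x = 1119; first ends at x = 269; clear span = 1119 − 269 = 850 mm.

A is a stool. B is a beam. A beam spans the tops of two stools. The clear span between the two stools is 850 mm.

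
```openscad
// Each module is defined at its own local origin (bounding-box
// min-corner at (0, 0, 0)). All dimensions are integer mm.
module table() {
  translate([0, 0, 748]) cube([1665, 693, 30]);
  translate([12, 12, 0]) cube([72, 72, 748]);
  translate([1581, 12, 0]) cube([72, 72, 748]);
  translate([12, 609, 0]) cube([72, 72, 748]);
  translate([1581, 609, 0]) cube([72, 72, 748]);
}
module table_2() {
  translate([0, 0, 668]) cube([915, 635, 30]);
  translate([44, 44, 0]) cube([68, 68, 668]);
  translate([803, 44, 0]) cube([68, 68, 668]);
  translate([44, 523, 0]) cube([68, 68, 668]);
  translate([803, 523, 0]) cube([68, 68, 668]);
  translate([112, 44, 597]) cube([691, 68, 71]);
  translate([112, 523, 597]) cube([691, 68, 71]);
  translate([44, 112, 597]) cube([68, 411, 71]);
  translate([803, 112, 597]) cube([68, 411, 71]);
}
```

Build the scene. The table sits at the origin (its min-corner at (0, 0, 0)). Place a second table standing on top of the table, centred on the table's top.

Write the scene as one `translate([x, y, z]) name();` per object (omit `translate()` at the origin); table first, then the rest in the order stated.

table();
translate([375, 29, 778]) table_2();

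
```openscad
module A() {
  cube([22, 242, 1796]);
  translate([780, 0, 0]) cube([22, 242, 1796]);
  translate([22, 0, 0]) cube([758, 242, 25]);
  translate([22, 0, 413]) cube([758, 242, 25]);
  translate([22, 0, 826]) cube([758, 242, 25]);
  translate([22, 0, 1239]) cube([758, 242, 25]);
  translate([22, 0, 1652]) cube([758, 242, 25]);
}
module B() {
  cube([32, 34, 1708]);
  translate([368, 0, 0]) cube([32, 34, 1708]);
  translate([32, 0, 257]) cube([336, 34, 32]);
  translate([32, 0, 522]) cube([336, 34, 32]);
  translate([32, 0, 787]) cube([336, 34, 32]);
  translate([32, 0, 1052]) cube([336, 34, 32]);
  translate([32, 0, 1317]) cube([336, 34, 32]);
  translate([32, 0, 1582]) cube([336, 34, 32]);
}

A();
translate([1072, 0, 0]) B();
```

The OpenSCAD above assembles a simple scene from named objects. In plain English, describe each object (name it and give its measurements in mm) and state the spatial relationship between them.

A is an open bookshelf. Two side panels, each 22 mm thick, 242 mm deep and 1796 mm tall, stand 802 mm apart (outside-to-outside). Between them sit 5 shelves, each 25 mm thick and 242 mm deep, spanning the full gap between the sides. The bottom shelf rests on the floor (its underside at z = 0) and the clear gap between one shelf's top and the next shelf's underside is 388 mm.

B is a straight ladder. Two 32×34 mm vertical rails, 1708 mm tall, stand 400 mm apart (outside-to-outside) with their front faces coplanar on the −y side. 6 rungs, each 34 mm deep and 32 mm tall, span between the inner faces of the rails, front faces flush with the rails. The lowest rung's underside is at z = 257 mm and rungs are spaced 265 mm apart (underside to underside).

The ladder is on the floor beside the bookshelf on its +x side.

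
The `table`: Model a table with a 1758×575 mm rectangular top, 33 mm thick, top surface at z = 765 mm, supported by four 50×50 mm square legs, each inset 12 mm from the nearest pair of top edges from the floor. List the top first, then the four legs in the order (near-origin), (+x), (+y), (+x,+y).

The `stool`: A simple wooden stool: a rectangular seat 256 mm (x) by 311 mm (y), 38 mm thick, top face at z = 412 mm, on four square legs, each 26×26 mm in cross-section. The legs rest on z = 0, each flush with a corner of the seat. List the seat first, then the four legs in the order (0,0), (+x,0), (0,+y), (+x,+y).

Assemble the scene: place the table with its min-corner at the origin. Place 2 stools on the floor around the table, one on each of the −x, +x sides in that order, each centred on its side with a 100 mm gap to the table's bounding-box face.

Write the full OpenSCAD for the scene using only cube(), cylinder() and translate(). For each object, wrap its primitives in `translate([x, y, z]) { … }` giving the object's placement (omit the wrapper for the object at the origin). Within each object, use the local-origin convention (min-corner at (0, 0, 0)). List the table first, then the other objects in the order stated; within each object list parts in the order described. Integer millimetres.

translate([0, 0, 732]) cube([1758, 575, 33]);
translate([12, 12, 0]) cube([50, 50, 732]);
translate([1696, 12, 0]) cube([50, 50, 732]);
translate([12, 513, 0]) cube([50, 50, 732]);
translate([1696, 513, 0]) cube([50, 50, 732]);
translate([-356, 132, 0]) {
  translate([0, 0, 374]) cube([256, 311, 38]);
  cube([26, 26, 374]);
  translate([230, 0, 0]) cube([26, 26, 374]);
  translate([0, 285, 0]) cube([26, 26, 374]);
  translate([230, 285, 0]) cube([26, 26, 374]);
}
translate([1858, 132, 0]) {
  translate([0, 0, 374]) cube([256, 311, 38]);
  cube([26, 26, 374]);
  translate([230, 0, 0]) cube([26, 26, 374]);
  translate([0, 285, 0]) cube([26, 26, 374]);
  translate([230, 285, 0]) cube([26, 26, 374]);
}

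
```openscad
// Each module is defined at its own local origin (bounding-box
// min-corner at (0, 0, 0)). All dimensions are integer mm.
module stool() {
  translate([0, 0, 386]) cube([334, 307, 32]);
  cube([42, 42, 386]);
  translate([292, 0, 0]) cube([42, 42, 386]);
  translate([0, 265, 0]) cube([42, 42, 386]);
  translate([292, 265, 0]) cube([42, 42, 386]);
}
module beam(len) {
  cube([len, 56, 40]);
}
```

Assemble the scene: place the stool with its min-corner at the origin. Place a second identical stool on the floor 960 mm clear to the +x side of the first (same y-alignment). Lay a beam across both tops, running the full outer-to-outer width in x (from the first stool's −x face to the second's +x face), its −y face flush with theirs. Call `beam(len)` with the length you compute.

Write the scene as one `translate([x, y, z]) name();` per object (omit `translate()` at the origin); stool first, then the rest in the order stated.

stool();
translate([1294, 0, 0]) stool();
translate([0, 0, 418]) beam(1628);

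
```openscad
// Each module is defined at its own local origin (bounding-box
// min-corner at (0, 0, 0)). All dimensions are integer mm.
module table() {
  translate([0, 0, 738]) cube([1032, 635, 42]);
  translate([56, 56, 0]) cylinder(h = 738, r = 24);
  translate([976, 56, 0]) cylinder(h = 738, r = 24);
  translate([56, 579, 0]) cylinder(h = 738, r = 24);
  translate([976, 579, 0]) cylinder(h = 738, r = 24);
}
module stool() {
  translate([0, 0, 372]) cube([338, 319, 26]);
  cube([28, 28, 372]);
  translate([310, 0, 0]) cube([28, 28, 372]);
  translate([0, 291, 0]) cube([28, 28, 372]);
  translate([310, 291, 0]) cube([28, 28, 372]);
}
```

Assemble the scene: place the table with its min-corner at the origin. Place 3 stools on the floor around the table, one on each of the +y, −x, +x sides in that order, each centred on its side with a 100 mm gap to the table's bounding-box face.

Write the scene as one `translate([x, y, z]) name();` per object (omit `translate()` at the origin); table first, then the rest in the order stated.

table();
translate([347, 735, 0]) stool();
translate([-438, 158, 0]) stool();
translate([1132, 158, 0]) stool();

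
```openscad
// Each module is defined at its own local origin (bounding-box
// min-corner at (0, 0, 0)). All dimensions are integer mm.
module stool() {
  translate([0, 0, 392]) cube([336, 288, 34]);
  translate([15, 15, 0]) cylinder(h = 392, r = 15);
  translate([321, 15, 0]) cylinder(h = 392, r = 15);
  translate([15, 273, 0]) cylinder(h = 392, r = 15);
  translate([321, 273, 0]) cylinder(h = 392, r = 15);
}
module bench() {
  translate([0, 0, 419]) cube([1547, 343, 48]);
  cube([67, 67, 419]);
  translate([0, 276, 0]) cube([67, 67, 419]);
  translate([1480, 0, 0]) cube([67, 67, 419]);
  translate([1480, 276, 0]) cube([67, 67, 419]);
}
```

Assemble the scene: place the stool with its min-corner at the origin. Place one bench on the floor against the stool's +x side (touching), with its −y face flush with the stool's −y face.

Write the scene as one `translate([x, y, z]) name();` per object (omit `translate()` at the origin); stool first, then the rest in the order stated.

stool();
translate([336, 0, 0]) bench();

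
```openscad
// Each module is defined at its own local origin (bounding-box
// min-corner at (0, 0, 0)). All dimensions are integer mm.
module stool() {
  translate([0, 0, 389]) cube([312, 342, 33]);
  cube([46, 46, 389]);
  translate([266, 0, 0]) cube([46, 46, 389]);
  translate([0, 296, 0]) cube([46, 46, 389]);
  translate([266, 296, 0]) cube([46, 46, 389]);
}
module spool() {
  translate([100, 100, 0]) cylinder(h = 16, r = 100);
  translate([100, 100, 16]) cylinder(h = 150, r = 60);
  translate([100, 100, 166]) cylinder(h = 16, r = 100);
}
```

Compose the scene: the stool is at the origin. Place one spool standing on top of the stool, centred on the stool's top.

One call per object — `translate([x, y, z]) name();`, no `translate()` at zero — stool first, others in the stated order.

stool();
translate([56, 71, 422]) spool();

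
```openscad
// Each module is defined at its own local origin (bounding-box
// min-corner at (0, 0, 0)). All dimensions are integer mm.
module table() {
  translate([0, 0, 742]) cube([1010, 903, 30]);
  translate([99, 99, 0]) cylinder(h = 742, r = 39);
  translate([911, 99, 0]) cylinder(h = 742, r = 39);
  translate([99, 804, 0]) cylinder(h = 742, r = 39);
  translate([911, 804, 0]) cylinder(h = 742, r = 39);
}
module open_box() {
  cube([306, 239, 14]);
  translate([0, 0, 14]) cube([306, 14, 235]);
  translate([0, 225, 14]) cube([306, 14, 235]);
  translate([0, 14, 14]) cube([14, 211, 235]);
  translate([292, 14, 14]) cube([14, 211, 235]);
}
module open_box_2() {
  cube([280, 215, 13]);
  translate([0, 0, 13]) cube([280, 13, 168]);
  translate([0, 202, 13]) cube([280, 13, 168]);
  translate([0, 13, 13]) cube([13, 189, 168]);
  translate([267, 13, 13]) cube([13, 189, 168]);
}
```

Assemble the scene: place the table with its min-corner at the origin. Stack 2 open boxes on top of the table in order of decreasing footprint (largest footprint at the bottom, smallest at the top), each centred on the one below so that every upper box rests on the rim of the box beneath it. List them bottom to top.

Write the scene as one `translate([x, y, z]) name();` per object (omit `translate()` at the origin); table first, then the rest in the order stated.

table();
translate([352, 332, 772]) open_box();
translate([365, 344, 1021]) open_box_2();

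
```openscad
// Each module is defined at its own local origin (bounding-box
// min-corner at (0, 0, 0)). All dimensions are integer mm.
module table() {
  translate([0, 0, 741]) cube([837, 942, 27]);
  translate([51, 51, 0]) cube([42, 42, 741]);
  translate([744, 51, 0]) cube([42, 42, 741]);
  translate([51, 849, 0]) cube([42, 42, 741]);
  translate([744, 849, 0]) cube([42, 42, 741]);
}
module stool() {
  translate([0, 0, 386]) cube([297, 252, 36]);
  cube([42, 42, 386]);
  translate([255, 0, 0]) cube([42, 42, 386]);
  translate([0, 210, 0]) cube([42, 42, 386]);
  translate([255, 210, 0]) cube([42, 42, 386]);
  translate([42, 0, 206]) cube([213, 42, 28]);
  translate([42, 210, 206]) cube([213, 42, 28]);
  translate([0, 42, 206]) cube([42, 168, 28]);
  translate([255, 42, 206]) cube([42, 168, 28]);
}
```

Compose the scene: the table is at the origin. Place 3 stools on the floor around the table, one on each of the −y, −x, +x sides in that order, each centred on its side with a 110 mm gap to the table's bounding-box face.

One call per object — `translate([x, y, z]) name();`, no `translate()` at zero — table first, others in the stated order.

table();
translate([270, -362, 0]) stool();
translate([-407, 345, 0]) stool();
translate([947, 345, 0]) stool();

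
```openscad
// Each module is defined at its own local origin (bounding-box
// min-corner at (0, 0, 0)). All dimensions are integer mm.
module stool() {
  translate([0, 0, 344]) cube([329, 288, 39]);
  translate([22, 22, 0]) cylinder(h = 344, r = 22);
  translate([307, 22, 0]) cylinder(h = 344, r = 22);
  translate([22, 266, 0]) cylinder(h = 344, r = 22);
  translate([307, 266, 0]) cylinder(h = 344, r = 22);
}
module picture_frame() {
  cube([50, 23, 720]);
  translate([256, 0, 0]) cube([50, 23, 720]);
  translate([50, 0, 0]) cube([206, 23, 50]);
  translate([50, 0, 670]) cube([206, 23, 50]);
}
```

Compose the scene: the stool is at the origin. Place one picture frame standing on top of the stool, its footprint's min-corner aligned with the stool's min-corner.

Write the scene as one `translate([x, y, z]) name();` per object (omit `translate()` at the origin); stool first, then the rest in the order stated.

stool();
translate([0, 0, 383]) picture_frame();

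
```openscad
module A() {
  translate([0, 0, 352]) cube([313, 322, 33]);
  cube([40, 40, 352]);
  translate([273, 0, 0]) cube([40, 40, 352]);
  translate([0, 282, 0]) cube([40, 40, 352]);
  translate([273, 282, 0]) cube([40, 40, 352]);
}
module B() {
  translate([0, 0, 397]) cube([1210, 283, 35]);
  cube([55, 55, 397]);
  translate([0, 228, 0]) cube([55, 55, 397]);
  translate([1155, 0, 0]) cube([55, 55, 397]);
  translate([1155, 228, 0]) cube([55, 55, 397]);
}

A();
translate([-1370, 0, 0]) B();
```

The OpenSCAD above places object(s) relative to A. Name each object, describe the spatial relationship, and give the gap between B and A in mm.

The bench's nearest face is 160 mm from the stool's −x face.

A is a stool. B is a bench. The bench is on the floor beside the stool on its −x side. The gap between the bench and the stool is 160 mm.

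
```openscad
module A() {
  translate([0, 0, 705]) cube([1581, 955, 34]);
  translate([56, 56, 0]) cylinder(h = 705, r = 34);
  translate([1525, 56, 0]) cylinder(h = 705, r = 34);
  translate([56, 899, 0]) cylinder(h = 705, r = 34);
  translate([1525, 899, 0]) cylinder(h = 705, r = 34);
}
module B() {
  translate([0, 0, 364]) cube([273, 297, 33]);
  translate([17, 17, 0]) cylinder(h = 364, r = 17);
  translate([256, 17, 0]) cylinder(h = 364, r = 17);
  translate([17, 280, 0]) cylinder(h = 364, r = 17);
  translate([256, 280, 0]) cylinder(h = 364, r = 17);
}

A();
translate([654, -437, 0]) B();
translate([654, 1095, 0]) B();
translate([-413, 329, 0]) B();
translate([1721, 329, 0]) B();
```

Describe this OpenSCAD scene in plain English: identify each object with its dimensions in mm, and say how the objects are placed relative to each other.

A is a rectangular dining table. The top is 1581×955×34 mm with its upper surface at z = 739 mm. It stands on four round legs of 68 mm diameter, each leg's bounding box inset 22 mm from the nearest pair of top edges, running from the floor to the underside of the top.

B is a four-legged stool. The seat is a 273×297×33 mm slab whose top surface is at z = 397 mm; four round legs, each 34 mm in diameter, run from the floor (z = 0) to the underside of the seat, each leg's axis is inset half a diameter from the nearest pair of seat edges (so the leg's bounding box is flush with the corner).

Four stools sit around the table at the −y, +y, −x, +x sides.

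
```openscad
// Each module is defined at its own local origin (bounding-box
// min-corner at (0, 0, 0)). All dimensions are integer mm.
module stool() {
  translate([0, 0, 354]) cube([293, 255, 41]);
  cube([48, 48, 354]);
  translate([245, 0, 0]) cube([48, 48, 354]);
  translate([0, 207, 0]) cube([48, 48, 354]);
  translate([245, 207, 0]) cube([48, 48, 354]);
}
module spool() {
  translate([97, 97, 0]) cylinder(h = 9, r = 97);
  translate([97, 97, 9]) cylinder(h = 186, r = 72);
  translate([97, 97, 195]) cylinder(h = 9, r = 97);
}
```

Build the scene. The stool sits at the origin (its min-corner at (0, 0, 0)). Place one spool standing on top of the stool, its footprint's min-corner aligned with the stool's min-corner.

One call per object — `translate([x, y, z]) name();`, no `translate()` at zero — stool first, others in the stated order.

stool();
translate([0, 0, 395]) spool();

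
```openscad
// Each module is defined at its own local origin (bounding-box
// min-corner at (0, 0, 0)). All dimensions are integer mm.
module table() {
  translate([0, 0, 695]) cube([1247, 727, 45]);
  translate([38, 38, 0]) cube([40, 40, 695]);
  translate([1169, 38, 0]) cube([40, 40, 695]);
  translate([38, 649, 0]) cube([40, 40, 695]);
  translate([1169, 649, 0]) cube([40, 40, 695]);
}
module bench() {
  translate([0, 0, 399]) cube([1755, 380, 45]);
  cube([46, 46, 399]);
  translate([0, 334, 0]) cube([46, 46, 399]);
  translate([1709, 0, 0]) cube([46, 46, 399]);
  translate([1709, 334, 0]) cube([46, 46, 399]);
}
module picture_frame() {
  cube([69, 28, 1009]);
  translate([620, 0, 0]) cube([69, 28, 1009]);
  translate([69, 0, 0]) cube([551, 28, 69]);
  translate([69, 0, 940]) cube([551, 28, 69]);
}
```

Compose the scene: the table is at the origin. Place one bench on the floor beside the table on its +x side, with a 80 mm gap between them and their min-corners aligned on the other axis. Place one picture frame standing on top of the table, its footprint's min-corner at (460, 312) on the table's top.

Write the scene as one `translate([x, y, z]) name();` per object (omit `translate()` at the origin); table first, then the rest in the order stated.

table();
translate([1327, 0, 0]) bench();
translate([460, 312, 740]) picture_frame();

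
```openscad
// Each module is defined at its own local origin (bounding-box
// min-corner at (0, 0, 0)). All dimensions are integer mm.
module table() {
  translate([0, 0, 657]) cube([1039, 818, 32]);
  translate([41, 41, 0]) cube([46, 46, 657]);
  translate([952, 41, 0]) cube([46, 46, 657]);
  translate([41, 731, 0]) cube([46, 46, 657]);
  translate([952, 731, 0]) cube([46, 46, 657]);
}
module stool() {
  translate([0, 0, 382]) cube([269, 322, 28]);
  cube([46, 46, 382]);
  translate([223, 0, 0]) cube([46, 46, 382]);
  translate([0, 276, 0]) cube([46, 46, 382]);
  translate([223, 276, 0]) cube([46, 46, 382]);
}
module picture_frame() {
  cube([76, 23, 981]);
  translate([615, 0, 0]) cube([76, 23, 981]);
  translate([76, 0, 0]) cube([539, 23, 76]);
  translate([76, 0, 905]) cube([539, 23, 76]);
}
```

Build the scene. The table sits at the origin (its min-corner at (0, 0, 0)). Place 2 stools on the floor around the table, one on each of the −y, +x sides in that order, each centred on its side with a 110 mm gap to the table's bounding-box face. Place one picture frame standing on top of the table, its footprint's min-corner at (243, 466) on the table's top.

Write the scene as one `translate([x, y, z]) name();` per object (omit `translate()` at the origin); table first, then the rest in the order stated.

table();
translate([385, -432, 0]) stool();
translate([1149, 248, 0]) stool();
translate([243, 466, 689]) picture_frame();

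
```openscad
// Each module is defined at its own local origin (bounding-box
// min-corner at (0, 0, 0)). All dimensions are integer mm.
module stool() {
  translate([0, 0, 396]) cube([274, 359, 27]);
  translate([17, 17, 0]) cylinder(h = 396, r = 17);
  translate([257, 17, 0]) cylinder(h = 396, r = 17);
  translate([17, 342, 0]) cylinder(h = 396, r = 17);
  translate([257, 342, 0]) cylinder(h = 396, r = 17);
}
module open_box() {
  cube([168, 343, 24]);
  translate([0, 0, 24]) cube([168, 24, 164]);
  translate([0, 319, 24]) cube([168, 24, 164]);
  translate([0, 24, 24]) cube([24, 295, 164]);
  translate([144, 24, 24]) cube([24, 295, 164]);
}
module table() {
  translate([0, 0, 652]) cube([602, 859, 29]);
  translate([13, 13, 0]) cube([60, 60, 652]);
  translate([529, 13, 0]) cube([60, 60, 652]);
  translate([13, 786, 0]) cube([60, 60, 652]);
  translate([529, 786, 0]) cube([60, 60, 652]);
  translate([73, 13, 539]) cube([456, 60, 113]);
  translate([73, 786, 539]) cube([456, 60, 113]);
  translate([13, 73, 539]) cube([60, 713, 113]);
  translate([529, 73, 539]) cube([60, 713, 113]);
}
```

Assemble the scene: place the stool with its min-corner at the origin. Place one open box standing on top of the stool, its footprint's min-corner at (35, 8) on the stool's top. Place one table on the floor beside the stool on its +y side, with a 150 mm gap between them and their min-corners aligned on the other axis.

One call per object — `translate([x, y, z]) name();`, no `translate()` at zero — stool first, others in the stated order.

stool();
translate([35, 8, 423]) open_box();
translate([0, 509, 0]) table();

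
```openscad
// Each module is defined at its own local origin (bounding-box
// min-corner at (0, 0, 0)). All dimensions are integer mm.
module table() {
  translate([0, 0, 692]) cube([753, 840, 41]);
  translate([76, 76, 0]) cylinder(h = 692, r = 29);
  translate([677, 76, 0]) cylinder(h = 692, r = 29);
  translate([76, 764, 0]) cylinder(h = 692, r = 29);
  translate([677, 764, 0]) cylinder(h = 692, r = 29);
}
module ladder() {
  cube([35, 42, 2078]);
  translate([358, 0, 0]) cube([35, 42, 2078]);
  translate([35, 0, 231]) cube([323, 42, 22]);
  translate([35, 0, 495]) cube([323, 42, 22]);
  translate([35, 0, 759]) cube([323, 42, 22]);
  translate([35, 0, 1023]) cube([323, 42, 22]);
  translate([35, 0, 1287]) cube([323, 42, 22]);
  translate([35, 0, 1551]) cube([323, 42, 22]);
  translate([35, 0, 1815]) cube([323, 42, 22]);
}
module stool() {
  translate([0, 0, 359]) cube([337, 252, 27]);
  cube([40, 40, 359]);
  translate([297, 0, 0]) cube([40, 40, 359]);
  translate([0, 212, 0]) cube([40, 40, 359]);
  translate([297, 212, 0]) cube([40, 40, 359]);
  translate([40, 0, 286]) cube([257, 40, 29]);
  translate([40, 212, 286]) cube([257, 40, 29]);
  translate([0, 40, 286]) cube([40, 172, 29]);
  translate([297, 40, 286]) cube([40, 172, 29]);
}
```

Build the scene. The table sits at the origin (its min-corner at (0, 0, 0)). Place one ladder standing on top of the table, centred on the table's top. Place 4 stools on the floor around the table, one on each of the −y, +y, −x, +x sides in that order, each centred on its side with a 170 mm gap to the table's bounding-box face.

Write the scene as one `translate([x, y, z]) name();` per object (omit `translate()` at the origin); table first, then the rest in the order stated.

table();
translate([180, 399, 733]) ladder();
translate([208, -422, 0]) stool();
translate([208, 1010, 0]) stool();
translate([-507, 294, 0]) stool();
translate([923, 294, 0]) stool();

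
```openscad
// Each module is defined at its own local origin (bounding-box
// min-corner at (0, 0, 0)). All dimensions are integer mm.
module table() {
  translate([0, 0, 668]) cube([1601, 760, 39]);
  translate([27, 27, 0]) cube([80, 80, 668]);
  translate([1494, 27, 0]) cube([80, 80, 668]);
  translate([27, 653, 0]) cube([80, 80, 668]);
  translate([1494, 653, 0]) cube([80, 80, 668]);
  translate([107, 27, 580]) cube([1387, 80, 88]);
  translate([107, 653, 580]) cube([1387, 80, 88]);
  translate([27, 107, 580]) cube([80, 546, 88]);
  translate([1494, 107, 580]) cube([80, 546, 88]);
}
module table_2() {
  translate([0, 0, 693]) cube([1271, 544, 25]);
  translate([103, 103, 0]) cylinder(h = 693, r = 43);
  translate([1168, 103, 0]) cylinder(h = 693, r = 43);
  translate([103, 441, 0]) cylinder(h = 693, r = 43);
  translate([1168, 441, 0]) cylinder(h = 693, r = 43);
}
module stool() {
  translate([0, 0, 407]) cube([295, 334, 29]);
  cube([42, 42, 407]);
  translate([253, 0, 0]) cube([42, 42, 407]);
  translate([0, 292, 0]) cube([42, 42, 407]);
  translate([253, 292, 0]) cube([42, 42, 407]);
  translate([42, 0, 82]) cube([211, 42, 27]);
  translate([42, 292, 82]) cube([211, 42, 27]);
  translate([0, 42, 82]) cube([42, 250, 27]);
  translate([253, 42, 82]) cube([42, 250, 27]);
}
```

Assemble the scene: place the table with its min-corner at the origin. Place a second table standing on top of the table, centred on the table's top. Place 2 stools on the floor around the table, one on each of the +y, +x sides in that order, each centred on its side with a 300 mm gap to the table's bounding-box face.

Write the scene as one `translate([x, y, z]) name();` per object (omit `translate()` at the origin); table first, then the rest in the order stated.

table();
translate([165, 108, 707]) table_2();
translate([653, 1060, 0]) stool();
translate([1901, 213, 0]) stool();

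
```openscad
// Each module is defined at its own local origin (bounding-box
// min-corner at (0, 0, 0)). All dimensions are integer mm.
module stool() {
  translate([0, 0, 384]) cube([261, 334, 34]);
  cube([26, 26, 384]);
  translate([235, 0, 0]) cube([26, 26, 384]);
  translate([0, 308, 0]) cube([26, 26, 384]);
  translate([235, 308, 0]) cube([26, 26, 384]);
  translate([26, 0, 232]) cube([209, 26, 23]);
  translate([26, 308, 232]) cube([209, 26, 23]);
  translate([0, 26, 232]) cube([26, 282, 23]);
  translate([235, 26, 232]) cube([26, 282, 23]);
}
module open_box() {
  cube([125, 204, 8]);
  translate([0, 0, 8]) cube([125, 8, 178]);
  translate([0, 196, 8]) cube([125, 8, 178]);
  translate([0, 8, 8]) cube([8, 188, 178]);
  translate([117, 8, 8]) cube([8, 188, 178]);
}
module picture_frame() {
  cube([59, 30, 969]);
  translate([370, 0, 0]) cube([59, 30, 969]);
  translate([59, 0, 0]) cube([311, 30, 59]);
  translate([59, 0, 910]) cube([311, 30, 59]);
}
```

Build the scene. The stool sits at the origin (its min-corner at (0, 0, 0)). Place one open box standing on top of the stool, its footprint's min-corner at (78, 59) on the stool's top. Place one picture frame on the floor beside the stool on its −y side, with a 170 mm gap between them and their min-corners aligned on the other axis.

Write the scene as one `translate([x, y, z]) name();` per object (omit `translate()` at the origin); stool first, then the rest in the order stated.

stool();
translate([78, 59, 418]) open_box();
translate([0, -200, 0]) picture_frame();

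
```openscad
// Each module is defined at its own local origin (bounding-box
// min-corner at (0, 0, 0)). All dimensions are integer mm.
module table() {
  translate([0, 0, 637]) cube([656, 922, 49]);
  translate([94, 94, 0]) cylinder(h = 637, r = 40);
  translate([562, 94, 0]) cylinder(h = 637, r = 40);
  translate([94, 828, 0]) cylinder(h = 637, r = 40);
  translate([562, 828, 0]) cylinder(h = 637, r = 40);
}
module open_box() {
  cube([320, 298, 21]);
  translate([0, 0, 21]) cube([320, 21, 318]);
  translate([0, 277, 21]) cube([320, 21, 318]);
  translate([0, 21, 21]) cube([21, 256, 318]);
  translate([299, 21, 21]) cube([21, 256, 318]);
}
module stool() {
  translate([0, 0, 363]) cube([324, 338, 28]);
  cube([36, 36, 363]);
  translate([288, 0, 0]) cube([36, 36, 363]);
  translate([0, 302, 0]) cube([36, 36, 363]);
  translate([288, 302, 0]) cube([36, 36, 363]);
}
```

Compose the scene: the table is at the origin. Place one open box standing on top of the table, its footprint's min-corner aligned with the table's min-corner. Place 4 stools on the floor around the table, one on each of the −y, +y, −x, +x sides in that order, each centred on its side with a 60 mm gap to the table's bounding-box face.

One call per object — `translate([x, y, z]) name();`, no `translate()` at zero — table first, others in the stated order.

table();
translate([0, 0, 686]) open_box();
translate([166, -398, 0]) stool();
translate([166, 982, 0]) stool();
translate([-384, 292, 0]) stool();
translate([716, 292, 0]) stool();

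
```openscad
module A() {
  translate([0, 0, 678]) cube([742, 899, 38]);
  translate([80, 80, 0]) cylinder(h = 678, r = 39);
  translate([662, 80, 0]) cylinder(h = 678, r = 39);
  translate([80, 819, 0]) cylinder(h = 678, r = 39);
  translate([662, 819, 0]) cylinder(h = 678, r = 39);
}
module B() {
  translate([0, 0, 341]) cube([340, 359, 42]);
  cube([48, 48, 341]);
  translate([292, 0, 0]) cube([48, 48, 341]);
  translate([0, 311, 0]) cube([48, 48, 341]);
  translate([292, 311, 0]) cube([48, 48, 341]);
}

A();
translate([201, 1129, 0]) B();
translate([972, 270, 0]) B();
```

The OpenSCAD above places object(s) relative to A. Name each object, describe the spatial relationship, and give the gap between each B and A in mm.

Each stool's nearest face is 230 mm from the table's bounding box.

A is a table. B is a stool. Two stools sit around the table at the +y, +x sides. The gap between each stool and the table is 230 mm.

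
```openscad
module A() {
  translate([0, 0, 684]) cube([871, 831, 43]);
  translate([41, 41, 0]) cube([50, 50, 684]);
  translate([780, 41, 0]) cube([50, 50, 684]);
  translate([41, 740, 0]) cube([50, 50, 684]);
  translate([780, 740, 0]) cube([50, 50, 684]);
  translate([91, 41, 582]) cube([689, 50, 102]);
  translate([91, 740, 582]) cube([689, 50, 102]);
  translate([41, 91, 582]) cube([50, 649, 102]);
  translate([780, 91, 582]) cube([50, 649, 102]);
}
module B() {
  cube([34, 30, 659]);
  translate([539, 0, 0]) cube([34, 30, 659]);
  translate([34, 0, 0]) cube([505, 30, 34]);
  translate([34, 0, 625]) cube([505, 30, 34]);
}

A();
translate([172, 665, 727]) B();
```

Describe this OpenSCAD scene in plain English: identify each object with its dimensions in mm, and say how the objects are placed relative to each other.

A is a table with a 871×831 mm rectangular top, 43 mm thick, top surface at z = 727 mm, supported by four 50×50 mm square legs, each inset 41 mm from the nearest pair of top edges, running from the floor. Four apron rails, 50 mm thick and 102 mm tall, run between adjacent legs with their top edges flush with the underside of the top and their outer faces flush with the legs' outer faces.

B is a rectangular picture frame lying in the x–z plane (depth along y). The opening is 505 mm wide (x) by 591 mm tall (z), surrounded by a border 34 mm wide on all four sides. The frame is 30 mm deep and is made of two full-height vertical stiles with two horizontal rails fitted between them.

The picture frame is on top of the table.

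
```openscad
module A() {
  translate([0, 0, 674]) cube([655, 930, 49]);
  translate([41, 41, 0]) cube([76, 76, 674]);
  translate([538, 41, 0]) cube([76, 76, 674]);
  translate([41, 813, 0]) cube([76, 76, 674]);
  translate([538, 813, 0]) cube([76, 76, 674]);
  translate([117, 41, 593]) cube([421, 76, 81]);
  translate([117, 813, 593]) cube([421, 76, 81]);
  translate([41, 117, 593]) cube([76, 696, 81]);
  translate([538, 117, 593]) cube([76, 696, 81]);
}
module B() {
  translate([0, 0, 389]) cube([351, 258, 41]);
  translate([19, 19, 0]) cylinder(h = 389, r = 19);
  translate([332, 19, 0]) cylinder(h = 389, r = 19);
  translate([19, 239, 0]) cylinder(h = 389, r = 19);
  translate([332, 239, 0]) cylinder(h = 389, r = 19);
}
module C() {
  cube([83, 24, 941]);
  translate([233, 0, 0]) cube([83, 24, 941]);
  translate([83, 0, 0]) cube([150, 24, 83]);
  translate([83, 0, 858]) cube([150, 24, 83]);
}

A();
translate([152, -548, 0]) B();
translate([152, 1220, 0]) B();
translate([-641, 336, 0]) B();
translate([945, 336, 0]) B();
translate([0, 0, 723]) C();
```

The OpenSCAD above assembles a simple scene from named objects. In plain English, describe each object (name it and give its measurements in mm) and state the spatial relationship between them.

A is a table with a 655×930 mm rectangular top, 49 mm thick, top surface at z = 723 mm, supported by four 76×76 mm square legs, each inset 41 mm from the nearest pair of top edges, running from the floor. Four apron rails, 76 mm thick and 81 mm tall, run between adjacent legs with their top edges flush with the underside of the top and their outer faces flush with the legs' outer faces.

B is a four-legged stool. The seat is 351×258 mm, 41 mm thick, top at z = 430 mm. It stands on four round legs, each 38 mm in diameter, from z = 0 to the seat underside, each leg's axis is inset half a diameter from the nearest pair of seat edges (so the leg's bounding box is flush with the corner).

C is a rectangular picture frame lying in the x–z plane (depth along y). The opening is 150 mm wide (x) by 775 mm tall (z), surrounded by a border 83 mm wide on all four sides. The frame is 24 mm deep and is made of two full-height vertical stiles with two horizontal rails fitted between them.

Four stools sit around the table at the −y, +y, −x, +x sides. The picture frame is on top of the table.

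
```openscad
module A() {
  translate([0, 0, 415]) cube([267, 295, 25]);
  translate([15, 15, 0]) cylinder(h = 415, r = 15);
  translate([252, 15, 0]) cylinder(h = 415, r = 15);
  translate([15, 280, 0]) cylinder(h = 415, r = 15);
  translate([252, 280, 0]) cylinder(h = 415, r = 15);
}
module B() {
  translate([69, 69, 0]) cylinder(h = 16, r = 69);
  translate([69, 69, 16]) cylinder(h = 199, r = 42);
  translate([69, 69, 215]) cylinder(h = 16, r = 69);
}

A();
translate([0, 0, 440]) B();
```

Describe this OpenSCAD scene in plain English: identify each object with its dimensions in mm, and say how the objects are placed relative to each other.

A is a four-legged stool. The seat is a 267×295×25 mm slab whose top surface is at z = 440 mm; four round legs, each 30 mm in diameter, run from the floor (z = 0) to the underside of the seat, each leg's axis is inset half a diameter from the nearest pair of seat edges (so the leg's bounding box is flush with the corner).

B is a spool: two coaxial disc flanges of radius 69 mm and thickness 16 mm, joined by a core cylinder of radius 42 mm and height 199 mm. The lower flange rests on z = 0 and the three cylinders share a vertical axis.

The spool is on top of the stool.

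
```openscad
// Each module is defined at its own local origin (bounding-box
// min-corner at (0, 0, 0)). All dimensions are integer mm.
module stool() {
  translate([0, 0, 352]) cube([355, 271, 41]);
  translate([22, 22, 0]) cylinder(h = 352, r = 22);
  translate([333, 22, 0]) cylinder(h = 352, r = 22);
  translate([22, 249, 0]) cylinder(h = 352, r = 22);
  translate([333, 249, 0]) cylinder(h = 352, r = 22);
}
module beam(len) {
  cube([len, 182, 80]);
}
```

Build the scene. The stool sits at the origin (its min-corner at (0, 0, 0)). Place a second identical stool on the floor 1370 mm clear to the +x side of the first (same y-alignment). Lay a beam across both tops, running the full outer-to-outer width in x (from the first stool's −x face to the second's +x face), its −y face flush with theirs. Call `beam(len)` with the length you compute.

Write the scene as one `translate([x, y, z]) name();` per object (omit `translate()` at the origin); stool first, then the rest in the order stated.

stool();
translate([1725, 0, 0]) stool();
translate([0, 0, 393]) beam(2080);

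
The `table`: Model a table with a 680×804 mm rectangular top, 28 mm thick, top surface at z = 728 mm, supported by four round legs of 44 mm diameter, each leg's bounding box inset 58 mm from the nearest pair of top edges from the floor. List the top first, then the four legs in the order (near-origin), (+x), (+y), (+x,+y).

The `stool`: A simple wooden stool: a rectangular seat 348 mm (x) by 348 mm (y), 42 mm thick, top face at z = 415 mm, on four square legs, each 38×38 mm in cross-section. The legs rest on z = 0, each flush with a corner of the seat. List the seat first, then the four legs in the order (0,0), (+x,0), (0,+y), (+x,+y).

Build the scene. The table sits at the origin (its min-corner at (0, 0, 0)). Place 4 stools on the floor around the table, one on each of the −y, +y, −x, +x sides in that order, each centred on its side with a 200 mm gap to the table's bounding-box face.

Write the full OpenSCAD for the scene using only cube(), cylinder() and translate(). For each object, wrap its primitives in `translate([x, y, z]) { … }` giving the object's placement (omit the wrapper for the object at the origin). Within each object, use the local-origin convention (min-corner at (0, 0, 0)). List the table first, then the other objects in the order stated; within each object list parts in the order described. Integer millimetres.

translate([0, 0, 700]) cube([680, 804, 28]);
translate([80, 80, 0]) cylinder(h = 700, r = 22);
translate([600, 80, 0]) cylinder(h = 700, r = 22);
translate([80, 724, 0]) cylinder(h = 700, r = 22);
translate([600, 724, 0]) cylinder(h = 700, r = 22);
translate([166, -548, 0]) {
  translate([0, 0, 373]) cube([348, 348, 42]);
  cube([38, 38, 373]);
  translate([310, 0, 0]) cube([38, 38, 373]);
  translate([0, 310, 0]) cube([38, 38, 373]);
  translate([310, 310, 0]) cube([38, 38, 373]);
}
translate([166, 1004, 0]) {
  translate([0, 0, 373]) cube([348, 348, 42]);
  cube([38, 38, 373]);
  translate([310, 0, 0]) cube([38, 38, 373]);
  translate([0, 310, 0]) cube([38, 38, 373]);
  translate([310, 310, 0]) cube([38, 38, 373]);
}
translate([-548, 228, 0]) {
  translate([0, 0, 373]) cube([348, 348, 42]);
  cube([38, 38, 373]);
  translate([310, 0, 0]) cube([38, 38, 373]);
  translate([0, 310, 0]) cube([38, 38, 373]);
  translate([310, 310, 0]) cube([38, 38, 373]);
}
translate([880, 228, 0]) {
  translate([0, 0, 373]) cube([348, 348, 42]);
  cube([38, 38, 373]);
  translate([310, 0, 0]) cube([38, 38, 373]);
  translate([0, 310, 0]) cube([38, 38, 373]);
  translate([310, 310, 0]) cube([38, 38, 373]);
}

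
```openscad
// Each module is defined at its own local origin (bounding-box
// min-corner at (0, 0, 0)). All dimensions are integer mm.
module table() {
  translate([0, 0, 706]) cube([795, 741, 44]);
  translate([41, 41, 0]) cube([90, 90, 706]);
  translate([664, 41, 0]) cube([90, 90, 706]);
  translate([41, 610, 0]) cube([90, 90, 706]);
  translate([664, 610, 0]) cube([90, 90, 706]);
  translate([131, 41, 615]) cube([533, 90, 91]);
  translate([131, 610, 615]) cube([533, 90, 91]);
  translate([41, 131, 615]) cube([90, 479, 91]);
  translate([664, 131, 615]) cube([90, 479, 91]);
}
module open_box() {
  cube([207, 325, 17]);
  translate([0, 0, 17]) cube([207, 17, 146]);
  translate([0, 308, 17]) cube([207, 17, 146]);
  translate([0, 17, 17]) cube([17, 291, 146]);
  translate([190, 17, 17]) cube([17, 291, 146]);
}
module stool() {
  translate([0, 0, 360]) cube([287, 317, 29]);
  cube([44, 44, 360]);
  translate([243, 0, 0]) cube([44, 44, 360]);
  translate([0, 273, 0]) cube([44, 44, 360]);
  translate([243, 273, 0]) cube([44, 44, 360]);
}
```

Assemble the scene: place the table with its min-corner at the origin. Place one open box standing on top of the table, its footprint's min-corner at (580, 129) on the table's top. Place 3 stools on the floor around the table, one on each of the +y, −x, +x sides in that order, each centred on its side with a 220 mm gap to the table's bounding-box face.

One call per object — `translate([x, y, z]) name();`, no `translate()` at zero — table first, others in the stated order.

table();
translate([580, 129, 750]) open_box();
translate([254, 961, 0]) stool();
translate([-507, 212, 0]) stool();
translate([1015, 212, 0]) stool();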